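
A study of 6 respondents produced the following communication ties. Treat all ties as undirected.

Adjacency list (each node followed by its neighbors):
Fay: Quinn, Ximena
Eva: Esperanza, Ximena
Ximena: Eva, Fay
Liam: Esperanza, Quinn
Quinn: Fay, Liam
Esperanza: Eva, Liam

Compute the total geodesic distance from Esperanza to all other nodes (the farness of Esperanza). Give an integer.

9

Distances from Esperanza: Eva:1, Fay:3, Liam:1, Quinn:2, Ximena:2.
Sum = 1 + 3 + 1 + 2 + 2 = 9.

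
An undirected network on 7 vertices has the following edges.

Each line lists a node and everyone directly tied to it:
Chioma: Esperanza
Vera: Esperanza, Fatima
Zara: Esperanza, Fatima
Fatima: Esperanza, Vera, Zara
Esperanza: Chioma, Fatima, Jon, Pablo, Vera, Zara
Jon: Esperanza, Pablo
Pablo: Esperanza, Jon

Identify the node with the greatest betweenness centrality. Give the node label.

Unnormalized betweenness of each node: Chioma:0, Esperanza:23/2, Fatima:1/2, Jon:0, Pablo:0, Vera:0, Zara:0.
Esperanza has the largest value, 23/2, making it the main broker — the node through which the most shortest paths run.

Esperanza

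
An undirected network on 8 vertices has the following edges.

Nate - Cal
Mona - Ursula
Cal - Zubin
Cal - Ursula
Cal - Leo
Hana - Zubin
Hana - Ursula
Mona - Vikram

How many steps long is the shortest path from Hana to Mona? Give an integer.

One shortest route is Hana – Ursula – Mona, which uses 2 edges, and Hana and Mona are not directly tied, so nothing shorter exists. So d(Hana,Mona) = 2.

2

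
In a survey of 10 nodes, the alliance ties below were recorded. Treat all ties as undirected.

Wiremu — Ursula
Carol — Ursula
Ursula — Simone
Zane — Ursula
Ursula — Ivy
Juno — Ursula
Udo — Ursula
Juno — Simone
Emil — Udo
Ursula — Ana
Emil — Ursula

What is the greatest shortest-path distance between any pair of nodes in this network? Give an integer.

Eccentricity of each node (its greatest distance to any other): Ana:2, Carol:2, Emil:2, Ivy:2, Juno:2, Simone:2, Udo:2, Ursula:1, Wiremu:2, Zane:2.
The maximum eccentricity is 2, realized for instance by the pair Ivy–Ana via Ivy – Ursula – Ana. So the diameter is 2.

2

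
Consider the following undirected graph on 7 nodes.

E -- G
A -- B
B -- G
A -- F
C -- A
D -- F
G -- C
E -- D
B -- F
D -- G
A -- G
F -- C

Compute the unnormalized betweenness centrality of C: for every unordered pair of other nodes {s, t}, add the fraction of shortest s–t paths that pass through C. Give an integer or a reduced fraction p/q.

1/4

Pairs whose geodesics pass through C — F–G: 1/4.
All other pairs contribute 0.
Summing the contributions gives betweenness(C) = 1/4.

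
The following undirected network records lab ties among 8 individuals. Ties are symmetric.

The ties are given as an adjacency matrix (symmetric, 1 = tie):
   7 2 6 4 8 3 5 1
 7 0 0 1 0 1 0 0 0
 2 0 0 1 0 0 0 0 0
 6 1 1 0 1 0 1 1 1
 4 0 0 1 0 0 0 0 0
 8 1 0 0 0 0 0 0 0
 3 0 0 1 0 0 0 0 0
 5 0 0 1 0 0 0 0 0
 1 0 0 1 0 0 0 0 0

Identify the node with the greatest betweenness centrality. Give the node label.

6

Unnormalized betweenness of each node: 1:0, 2:0, 3:0, 4:0, 5:0, 6:20, 7:6, 8:0.
6 has the largest value, 20, making it the main broker — the node through which the most shortest paths run.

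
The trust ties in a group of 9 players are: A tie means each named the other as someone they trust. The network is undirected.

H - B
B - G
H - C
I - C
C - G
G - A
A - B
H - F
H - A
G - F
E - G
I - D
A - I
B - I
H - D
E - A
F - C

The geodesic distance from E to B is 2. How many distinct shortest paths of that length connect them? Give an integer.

2

The shortest distance is 2. The length-2 paths are: E–A–B; E–G–B.
That gives 2 distinct shortest paths.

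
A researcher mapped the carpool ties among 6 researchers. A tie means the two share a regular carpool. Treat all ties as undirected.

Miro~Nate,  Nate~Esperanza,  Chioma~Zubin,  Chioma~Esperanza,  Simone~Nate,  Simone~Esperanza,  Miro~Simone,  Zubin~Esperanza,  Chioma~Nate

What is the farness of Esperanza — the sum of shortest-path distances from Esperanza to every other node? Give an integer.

Distances from Esperanza: Chioma:1, Miro:2, Nate:1, Simone:1, Zubin:1.
Sum = 1 + 2 + 1 + 1 + 1 = 6.

6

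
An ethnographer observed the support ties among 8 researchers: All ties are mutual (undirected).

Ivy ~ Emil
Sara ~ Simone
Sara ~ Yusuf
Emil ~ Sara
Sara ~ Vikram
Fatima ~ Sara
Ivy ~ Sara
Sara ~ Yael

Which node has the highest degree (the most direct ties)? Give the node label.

Degrees — Emil:2, Fatima:1, Ivy:2, Sara:7, Simone:1, Vikram:1, Yael:1, Yusuf:1.
The maximum is 7, attained only by Sara.

Sara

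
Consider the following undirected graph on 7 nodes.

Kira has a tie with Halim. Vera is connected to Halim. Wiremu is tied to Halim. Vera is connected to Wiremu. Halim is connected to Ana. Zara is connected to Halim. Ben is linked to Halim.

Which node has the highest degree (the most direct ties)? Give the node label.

Halim

Degrees — Ana:1, Ben:1, Halim:6, Kira:1, Vera:2, Wiremu:2, Zara:1.
The maximum is 6, attained only by Halim.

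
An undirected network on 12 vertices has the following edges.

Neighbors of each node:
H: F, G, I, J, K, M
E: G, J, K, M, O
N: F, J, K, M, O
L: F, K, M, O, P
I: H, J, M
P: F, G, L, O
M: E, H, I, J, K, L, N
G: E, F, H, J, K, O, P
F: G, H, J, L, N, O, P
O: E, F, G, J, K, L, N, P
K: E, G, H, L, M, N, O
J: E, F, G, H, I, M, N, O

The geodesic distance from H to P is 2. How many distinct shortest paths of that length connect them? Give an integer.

2

The shortest distance is 2. The length-2 paths are: H–F–P; H–G–P.
That gives 2 distinct shortest paths.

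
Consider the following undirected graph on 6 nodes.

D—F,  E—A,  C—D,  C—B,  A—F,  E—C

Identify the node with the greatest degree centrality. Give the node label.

C

Degrees — A:2, B:1, C:3, D:2, E:2, F:2.
The maximum is 3, attained only by C.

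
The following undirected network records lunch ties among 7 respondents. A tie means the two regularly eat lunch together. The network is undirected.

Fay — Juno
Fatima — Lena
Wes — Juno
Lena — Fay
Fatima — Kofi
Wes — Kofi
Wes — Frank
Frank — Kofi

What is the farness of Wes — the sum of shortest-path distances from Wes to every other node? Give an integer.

Distances from Wes: Fatima:2, Fay:2, Frank:1, Juno:1, Kofi:1, Lena:3.
Sum = 2 + 2 + 1 + 1 + 1 + 3 = 10.

10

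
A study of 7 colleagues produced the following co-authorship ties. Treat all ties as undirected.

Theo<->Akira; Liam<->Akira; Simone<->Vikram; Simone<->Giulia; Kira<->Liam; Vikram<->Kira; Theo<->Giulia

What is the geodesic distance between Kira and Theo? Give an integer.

One shortest route is Kira – Liam – Akira – Theo, which uses 3 edges, and at distance 2 from Kira we only reach {Akira, Simone}, which does not include Theo. So d(Kira,Theo) = 3.

3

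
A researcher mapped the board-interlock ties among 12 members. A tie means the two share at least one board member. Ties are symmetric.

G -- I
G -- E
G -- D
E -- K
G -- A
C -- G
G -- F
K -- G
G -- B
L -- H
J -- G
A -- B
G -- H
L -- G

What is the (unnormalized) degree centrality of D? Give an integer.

1

D is directly tied to G. That is 1 neighbor, so the degree of D is 1.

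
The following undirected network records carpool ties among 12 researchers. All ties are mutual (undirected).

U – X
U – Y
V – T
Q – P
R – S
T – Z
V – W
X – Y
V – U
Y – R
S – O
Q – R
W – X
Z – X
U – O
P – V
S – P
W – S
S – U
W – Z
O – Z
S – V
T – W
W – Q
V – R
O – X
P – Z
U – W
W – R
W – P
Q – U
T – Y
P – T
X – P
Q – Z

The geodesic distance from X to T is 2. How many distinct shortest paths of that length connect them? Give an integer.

4

The shortest distance is 2. The length-2 paths are: X–W–T; X–P–T; X–Z–T; X–Y–T.
That gives 4 distinct shortest paths.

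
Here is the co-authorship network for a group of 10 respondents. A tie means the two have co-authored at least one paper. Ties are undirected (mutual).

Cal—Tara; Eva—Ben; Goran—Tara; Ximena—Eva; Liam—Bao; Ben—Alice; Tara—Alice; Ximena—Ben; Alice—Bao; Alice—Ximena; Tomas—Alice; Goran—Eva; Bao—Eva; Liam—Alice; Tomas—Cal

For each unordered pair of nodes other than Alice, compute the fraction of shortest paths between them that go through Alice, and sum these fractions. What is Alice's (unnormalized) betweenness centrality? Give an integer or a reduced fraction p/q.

35/2

Pairs whose geodesics pass through Alice — Ximena–Liam: 1; Ximena–Tara: 1; Ximena–Tomas: 1; Ximena–Cal: 2/2; Ximena–Bao: 1/2; Liam–Tara: 1; Liam–Tomas: 1; Liam–Ben: 1; Liam–Cal: 2/2; Liam–Goran: 1/2; Tara–Tomas: 1/2; Tara–Ben: 1; Tara–Bao: 1; Tomas–Ben: 1 … (+6 more pairs).
All other pairs contribute 0.
Summing the contributions gives betweenness(Alice) = 35/2.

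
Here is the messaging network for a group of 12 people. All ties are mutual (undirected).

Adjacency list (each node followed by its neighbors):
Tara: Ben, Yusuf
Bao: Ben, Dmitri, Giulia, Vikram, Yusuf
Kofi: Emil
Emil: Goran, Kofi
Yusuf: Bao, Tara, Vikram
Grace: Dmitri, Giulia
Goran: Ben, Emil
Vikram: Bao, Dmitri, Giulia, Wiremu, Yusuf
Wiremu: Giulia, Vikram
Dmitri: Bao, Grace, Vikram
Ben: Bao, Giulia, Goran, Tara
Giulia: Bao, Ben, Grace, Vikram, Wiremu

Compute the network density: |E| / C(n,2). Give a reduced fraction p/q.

3/11

There are 18 edges and 12 nodes, so the maximum possible is C(12,2) = 66.
Density = 18/66 = 3/11.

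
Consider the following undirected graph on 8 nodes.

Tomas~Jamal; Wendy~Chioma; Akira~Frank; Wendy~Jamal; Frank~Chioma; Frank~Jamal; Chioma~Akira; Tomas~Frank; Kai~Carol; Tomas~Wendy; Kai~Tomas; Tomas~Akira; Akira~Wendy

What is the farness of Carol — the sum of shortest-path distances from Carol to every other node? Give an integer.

Distances from Carol: Akira:3, Chioma:4, Frank:3, Jamal:3, Kai:1, Tomas:2, Wendy:3.
Sum = 3 + 4 + 3 + 3 + 1 + 2 + 3 = 19.

19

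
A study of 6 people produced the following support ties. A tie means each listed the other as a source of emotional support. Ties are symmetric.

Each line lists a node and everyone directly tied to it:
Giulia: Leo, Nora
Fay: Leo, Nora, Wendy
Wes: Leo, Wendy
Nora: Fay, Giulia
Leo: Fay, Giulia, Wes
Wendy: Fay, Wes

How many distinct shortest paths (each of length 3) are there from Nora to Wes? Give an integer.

3

The shortest distance is 3. The length-3 paths are: Nora–Fay–Wendy–Wes; Nora–Giulia–Leo–Wes; Nora–Fay–Leo–Wes.
That gives 3 distinct shortest paths.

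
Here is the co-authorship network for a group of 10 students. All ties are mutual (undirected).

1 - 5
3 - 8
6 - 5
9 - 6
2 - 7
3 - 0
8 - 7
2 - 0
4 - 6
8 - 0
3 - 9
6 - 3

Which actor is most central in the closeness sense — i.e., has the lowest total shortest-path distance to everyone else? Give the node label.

3

Farness (sum of distances to all others) for each node — 0:19, 1:30, 2:25, 3:15, 4:24, 5:22, 6:16, 7:25, 8:19, 9:19.
The smallest farness is 15, for 3, so 3 has the highest closeness.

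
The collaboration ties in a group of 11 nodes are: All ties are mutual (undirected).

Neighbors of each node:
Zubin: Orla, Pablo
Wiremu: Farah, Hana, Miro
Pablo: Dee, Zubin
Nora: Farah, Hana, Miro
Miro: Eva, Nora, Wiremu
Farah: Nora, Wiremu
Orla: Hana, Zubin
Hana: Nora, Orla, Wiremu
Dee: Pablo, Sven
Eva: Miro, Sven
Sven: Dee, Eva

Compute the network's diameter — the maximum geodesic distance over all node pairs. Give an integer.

5

Eccentricity of each node (its greatest distance to any other): Dee:5, Eva:4, Farah:5, Hana:4, Miro:4, Nora:4, Orla:4, Pablo:5, Sven:4, Wiremu:4, Zubin:4.
The maximum eccentricity is 5, realized for instance by the pair Farah–Pablo via Farah – Nora – Hana – Orla – Zubin – Pablo. So the diameter is 5.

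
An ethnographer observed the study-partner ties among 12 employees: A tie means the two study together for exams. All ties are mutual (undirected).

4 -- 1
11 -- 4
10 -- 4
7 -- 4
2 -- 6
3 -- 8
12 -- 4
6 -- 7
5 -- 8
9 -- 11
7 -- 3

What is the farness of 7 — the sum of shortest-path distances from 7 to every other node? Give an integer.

21

Distances from 7: 1:2, 2:2, 3:1, 4:1, 5:3, 6:1, 8:2, 9:3, 10:2, 11:2, 12:2.
Sum = 2 + 2 + 1 + 1 + 3 + 1 + 2 + 3 + 2 + 2 + 2 = 21.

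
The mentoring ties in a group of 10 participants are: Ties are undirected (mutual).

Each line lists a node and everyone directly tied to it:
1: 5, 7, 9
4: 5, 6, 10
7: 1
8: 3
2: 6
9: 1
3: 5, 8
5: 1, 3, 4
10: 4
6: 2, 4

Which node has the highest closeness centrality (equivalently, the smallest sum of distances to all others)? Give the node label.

Farness (sum of distances to all others) for each node — 1:20, 2:32, 3:22, 4:18, 5:16, 6:24, 7:28, 8:30, 9:28, 10:26.
The smallest farness is 16, for 5, so 5 has the highest closeness.

5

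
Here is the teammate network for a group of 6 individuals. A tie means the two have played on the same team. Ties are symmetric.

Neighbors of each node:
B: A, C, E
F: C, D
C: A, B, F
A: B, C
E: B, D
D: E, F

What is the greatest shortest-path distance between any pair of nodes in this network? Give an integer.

3

Eccentricity of each node (its greatest distance to any other): A:3, B:2, C:2, D:3, E:2, F:2.
The maximum eccentricity is 3, realized for instance by the pair D–A via D – F – C – A. So the diameter is 3.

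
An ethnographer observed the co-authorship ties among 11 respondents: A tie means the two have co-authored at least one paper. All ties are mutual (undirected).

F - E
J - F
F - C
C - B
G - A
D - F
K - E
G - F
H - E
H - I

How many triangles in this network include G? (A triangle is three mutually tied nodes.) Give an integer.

0

G's neighbors are A and F, but none of them are tied to each other, so no triangle contains G.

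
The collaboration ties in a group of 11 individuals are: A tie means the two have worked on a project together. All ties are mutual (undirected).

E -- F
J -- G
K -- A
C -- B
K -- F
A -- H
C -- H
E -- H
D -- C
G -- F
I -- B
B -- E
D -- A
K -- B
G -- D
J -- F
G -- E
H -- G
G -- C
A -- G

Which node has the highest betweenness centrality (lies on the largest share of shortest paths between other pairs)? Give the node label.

Unnormalized betweenness of each node: A:17/6, B:65/6, C:29/6, D:1/3, E:9/2, F:7/2, G:11, H:7/6, I:0, J:0, K:4.
G has the largest value, 11, making it the main broker — the node through which the most shortest paths run.

G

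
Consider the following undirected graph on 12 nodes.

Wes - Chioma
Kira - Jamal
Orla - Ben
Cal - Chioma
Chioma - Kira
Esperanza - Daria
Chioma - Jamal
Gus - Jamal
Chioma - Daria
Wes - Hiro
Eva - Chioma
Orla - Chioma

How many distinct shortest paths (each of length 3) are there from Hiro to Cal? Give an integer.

The shortest distance is 3, and the only length-3 path is Hiro–Wes–Chioma–Cal. So there is exactly 1 shortest path.

1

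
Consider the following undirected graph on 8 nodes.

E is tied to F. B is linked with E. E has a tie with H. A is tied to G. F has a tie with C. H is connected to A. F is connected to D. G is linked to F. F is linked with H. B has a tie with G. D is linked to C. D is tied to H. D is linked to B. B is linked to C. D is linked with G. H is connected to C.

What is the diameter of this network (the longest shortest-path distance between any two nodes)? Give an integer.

2

Eccentricity of each node (its greatest distance to any other): A:2, B:2, C:2, D:2, E:2, F:2, G:2, H:2.
The maximum eccentricity is 2, realized for instance by the pair H–B via H – E – B. So the diameter is 2.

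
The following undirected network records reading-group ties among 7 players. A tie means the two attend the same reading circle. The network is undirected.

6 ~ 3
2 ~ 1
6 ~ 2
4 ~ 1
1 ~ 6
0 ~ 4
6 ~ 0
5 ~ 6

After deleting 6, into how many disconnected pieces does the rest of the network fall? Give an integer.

3

Without 6, the remaining ties split the others into: {5}; {0, 1, 2, 4}; {3}.
That's 3 separate components.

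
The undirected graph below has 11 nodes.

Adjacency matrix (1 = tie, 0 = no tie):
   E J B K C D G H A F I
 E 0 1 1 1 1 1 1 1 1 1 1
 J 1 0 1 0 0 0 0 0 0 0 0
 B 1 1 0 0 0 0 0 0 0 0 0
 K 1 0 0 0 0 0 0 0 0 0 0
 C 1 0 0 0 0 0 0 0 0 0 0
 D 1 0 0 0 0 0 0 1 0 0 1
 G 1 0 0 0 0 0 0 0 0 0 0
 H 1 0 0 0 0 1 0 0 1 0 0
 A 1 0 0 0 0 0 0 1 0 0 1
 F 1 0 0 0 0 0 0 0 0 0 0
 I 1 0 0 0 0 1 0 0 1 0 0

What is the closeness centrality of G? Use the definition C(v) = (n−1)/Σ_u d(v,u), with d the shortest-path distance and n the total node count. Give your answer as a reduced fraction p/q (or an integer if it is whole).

10/19

Distances from G: A:2, B:2, C:2, D:2, E:1, F:2, H:2, I:2, J:2, K:2. Sum = 19.
n = 11, so closeness = 10/19.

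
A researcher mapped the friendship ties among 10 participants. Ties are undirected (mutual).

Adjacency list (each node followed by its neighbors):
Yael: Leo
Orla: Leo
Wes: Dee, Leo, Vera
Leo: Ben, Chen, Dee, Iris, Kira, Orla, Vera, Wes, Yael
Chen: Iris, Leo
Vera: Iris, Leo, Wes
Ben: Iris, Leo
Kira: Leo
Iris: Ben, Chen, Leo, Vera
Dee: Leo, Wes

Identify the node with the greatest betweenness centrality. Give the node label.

Unnormalized betweenness of each node: Ben:0, Chen:0, Dee:0, Iris:3/2, Kira:0, Leo:57/2, Orla:0, Vera:1/2, Wes:1/2, Yael:0.
Leo has the largest value, 57/2, making it the main broker — the node through which the most shortest paths run.

Leo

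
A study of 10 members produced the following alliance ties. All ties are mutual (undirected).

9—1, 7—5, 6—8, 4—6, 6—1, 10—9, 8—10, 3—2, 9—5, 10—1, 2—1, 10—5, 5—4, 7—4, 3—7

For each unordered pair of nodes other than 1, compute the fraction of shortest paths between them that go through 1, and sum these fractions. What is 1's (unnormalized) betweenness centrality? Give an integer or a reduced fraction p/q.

26/3

Pairs whose geodesics pass through 1 — 3–9: 1/2; 3–10: 1/2; 3–8: 2/4; 3–6: 1/2; 2–9: 1; 2–10: 1; 2–8: 2/2; 2–6: 1; 2–4: 1/2; 2–5: 2/3; 9–6: 1; 10–6: 1/2.
All other pairs contribute 0.
Summing the contributions gives betweenness(1) = 26/3.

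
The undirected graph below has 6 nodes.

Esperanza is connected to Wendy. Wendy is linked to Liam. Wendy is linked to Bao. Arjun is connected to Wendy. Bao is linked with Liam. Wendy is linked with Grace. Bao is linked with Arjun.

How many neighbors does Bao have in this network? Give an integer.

Bao is directly tied to Arjun, Liam, and Wendy. That is 3 neighbors, so the degree of Bao is 3.

3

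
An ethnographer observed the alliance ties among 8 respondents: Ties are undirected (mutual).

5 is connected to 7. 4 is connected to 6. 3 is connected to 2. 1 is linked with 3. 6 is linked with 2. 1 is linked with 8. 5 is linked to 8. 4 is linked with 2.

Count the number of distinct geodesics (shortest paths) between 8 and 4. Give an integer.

1

The shortest distance is 4, and the only length-4 path is 8–1–3–2–4. So there is exactly 1 shortest path.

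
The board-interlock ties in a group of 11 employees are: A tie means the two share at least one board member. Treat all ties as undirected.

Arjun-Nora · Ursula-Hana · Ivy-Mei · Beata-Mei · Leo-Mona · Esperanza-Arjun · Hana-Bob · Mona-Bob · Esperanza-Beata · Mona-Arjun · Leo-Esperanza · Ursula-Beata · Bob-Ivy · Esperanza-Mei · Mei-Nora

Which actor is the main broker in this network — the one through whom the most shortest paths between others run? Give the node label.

Mei

Unnormalized betweenness of each node: Arjun:29/6, Beata:22/3, Bob:35/4, Esperanza:9, Hana:3, Ivy:41/12, Leo:19/12, Mei:19/2, Mona:43/6, Nora:13/12, Ursula:10/3.
Mei has the largest value, 19/2, making it the main broker — the node through which the most shortest paths run.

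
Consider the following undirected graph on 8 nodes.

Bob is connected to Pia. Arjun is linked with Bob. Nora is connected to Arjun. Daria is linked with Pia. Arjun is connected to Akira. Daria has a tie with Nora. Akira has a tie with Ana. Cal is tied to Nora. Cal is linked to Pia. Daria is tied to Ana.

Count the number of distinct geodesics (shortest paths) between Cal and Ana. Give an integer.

The shortest distance is 3. The length-3 paths are: Cal–Pia–Daria–Ana; Cal–Nora–Daria–Ana.
That gives 2 distinct shortest paths.

2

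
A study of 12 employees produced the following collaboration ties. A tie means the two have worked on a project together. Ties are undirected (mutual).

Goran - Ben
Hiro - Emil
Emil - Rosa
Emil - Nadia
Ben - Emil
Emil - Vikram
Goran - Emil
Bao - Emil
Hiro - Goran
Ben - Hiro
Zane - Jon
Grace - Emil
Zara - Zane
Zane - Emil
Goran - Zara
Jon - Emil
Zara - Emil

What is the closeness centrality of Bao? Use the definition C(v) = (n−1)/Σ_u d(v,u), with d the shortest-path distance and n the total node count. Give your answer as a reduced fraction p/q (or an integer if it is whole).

Distances from Bao: Ben:2, Emil:1, Goran:2, Grace:2, Hiro:2, Jon:2, Nadia:2, Rosa:2, Vikram:2, Zane:2, Zara:2. Sum = 21.
n = 12, so closeness = 11/21.

11/21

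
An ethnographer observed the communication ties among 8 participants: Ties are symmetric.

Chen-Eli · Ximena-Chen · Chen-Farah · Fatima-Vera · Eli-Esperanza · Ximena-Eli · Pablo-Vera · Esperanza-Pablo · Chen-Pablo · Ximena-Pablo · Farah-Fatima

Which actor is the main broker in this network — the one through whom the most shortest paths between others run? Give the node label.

Unnormalized betweenness of each node: Chen:37/6, Eli:3/2, Esperanza:2/3, Farah:5/2, Fatima:1, Pablo:7, Vera:5/2, Ximena:2/3.
Pablo has the largest value, 7, making it the main broker — the node through which the most shortest paths run.

Pablo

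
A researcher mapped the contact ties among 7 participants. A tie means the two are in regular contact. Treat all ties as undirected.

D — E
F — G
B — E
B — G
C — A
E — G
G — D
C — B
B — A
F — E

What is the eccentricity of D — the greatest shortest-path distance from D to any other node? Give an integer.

3

Distances from D: A:3, B:2, C:3, E:1, F:2, G:1.
The largest is 3 (to C and A), so the eccentricity of D is 3.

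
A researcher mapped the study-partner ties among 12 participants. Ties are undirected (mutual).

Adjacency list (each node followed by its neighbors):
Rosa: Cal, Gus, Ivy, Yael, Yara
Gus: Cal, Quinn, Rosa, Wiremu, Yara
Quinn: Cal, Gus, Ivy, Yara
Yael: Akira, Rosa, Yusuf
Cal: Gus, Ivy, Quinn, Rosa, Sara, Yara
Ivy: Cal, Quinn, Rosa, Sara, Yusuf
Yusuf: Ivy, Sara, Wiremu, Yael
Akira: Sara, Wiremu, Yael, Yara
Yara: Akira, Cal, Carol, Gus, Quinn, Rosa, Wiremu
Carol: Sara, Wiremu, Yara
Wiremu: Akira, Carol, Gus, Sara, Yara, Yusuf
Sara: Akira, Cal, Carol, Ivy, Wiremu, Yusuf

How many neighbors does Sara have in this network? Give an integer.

6

Sara is directly tied to Akira, Cal, Carol, Ivy, Wiremu, and Yusuf. That is 6 neighbors, so the degree of Sara is 6.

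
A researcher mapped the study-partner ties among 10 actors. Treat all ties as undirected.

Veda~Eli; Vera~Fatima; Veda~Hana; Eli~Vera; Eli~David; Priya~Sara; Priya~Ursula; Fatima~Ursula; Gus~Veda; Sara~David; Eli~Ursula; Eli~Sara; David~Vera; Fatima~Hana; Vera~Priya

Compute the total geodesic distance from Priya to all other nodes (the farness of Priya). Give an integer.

19

Distances from Priya: David:2, Eli:2, Fatima:2, Gus:4, Hana:3, Sara:1, Ursula:1, Veda:3, Vera:1.
Sum = 2 + 2 + 2 + 4 + 3 + 1 + 1 + 3 + 1 = 19.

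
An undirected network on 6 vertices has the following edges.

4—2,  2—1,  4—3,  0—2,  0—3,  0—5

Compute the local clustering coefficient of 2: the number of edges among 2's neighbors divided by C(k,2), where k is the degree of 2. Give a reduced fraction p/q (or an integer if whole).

2's neighbors: 0, 1, and 4 (k = 3).
Possible neighbor pairs: C(3,2) = 3. Edges among them: none → e = 0.
Clustering(2) = 0/3 = 0.

0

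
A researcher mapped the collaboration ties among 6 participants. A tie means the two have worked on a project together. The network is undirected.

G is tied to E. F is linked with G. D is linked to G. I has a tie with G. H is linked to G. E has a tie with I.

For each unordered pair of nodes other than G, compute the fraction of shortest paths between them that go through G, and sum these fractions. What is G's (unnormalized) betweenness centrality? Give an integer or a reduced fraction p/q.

Pairs whose geodesics pass through G — D–F: 1; D–H: 1; D–I: 1; D–E: 1; F–H: 1; F–I: 1; F–E: 1; H–I: 1; H–E: 1.
All other pairs contribute 0.
Summing the contributions gives betweenness(G) = 9.

9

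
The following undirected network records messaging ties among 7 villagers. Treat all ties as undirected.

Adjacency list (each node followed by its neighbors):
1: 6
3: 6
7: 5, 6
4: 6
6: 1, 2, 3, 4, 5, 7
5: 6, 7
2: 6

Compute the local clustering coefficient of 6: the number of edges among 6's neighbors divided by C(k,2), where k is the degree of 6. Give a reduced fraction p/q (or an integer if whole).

1/15

6's neighbors: 1, 2, 3, 4, 5, and 7 (k = 6).
Possible neighbor pairs: C(6,2) = 15. Edges among them: 5–7 → e = 1.
Clustering(6) = 1/15.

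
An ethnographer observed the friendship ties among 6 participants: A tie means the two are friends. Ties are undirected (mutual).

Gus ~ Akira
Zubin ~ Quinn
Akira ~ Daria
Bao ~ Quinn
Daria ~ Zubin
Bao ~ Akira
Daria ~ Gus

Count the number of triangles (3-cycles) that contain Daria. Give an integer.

Daria's neighbors: Akira, Gus, and Zubin.
Neighbor pairs that are themselves tied: Daria–Akira–Gus. Each forms one triangle with Daria, for 1 in total.

1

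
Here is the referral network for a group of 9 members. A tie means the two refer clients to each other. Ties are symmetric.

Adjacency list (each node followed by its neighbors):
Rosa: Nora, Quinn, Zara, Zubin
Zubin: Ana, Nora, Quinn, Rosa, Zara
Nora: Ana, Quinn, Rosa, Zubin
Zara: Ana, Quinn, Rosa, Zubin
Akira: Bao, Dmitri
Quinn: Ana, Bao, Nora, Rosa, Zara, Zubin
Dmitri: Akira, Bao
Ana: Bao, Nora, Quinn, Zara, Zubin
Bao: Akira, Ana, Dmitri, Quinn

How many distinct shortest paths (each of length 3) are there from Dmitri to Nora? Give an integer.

The shortest distance is 3. The length-3 paths are: Dmitri–Bao–Ana–Nora; Dmitri–Bao–Quinn–Nora.
That gives 2 distinct shortest paths.

2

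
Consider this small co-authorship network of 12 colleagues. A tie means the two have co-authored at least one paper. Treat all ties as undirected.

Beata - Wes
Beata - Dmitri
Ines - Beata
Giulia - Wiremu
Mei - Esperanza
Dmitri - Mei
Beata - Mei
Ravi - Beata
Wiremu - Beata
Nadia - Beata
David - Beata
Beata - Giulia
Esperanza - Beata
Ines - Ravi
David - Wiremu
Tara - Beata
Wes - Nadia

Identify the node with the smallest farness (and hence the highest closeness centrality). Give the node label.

Farness (sum of distances to all others) for each node — Beata:11, David:20, Dmitri:20, Esperanza:20, Giulia:20, Ines:20, Mei:19, Nadia:20, Ravi:20, Tara:21, Wes:20, Wiremu:19.
The smallest farness is 11, for Beata, so Beata has the highest closeness.

Beata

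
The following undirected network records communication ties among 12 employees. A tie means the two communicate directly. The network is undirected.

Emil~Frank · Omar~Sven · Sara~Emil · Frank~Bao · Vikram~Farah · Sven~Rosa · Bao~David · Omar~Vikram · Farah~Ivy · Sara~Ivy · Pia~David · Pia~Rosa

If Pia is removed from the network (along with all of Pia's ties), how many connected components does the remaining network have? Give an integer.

Pia's neighbors (David and Rosa) remain reachable from one another through other ties, so the rest of the network stays in one piece.

1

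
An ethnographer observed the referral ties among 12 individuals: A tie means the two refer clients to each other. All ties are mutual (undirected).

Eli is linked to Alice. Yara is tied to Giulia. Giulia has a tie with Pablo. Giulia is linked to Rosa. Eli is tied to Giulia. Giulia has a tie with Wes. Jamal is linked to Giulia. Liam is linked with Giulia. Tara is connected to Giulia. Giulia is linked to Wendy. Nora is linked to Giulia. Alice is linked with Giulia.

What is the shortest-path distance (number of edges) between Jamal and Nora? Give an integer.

One shortest route is Jamal – Giulia – Nora, which uses 2 edges, and Jamal and Nora are not directly tied, so nothing shorter exists. So d(Jamal,Nora) = 2.

2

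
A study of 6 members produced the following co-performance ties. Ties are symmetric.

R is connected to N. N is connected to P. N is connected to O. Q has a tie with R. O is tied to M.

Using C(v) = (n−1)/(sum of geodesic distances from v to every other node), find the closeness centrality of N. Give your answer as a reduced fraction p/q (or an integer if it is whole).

Distances from N: M:2, O:1, P:1, Q:2, R:1. Sum = 7.
n = 6, so closeness = 5/7.

5/7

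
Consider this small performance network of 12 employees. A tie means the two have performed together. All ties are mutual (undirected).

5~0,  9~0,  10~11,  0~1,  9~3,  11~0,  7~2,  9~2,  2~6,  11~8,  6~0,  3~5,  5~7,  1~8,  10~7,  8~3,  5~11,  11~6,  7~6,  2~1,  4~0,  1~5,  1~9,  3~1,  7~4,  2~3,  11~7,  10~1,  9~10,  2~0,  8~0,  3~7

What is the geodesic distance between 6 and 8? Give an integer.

2

One shortest route is 6 – 11 – 8, which uses 2 edges, and 6 and 8 are not directly tied, so nothing shorter exists. So d(6,8) = 2.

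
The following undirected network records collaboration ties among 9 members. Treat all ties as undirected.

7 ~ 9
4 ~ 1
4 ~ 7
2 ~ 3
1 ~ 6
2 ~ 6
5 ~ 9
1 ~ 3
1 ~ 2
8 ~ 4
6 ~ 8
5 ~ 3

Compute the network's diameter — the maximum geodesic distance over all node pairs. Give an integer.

4

Eccentricity of each node (its greatest distance to any other): 1:3, 2:3, 3:3, 4:3, 5:4, 6:4, 7:3, 8:4, 9:4.
The maximum eccentricity is 4, realized for instance by the pair 6–9 via 6 – 1 – 3 – 5 – 9. So the diameter is 4.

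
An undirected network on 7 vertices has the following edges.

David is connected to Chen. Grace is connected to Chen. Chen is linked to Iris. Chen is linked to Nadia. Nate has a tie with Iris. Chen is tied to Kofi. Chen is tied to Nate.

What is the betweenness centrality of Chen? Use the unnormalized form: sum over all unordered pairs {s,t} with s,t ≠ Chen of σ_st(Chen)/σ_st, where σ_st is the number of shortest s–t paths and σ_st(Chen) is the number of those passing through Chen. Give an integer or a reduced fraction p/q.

14

Pairs whose geodesics pass through Chen — Nadia–Grace: 1; Nadia–David: 1; Nadia–Kofi: 1; Nadia–Nate: 1; Nadia–Iris: 1; Grace–David: 1; Grace–Kofi: 1; Grace–Nate: 1; Grace–Iris: 1; David–Kofi: 1; David–Nate: 1; David–Iris: 1; Kofi–Nate: 1; Kofi–Iris: 1.
All other pairs contribute 0.
Summing the contributions gives betweenness(Chen) = 14.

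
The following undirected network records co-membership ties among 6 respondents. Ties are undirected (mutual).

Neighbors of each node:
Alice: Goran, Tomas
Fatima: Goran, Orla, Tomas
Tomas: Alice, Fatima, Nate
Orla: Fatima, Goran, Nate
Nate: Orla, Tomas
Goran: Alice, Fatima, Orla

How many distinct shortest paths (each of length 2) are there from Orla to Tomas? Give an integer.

2

The shortest distance is 2. The length-2 paths are: Orla–Fatima–Tomas; Orla–Nate–Tomas.
That gives 2 distinct shortest paths.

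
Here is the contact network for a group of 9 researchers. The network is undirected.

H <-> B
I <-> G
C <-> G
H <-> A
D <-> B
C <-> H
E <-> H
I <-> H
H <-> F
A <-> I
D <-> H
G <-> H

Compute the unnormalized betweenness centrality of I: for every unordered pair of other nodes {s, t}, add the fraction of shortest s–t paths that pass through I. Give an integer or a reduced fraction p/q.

1/2

Pairs whose geodesics pass through I — A–G: 1/2.
All other pairs contribute 0.
Summing the contributions gives betweenness(I) = 1/2.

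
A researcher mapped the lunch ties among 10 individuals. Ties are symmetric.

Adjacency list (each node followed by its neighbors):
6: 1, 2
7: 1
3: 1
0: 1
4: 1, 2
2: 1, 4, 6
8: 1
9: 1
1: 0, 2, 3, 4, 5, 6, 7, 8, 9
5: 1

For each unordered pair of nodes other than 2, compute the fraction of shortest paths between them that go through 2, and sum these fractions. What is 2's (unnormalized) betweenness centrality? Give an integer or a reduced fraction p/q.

1/2

Pairs whose geodesics pass through 2 — 4–6: 1/2.
All other pairs contribute 0.
Summing the contributions gives betweenness(2) = 1/2.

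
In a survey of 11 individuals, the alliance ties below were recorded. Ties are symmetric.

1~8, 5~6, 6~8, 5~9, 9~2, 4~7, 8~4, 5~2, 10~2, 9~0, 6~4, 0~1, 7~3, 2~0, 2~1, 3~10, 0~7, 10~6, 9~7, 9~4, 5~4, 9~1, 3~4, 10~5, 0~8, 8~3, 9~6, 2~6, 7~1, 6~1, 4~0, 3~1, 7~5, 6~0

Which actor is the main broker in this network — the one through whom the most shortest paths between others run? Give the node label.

6

Unnormalized betweenness of each node: 0:17/10, 1:157/60, 2:97/60, 3:25/12, 4:77/30, 5:28/15, 6:79/20, 7:23/15, 8:2/3, 9:79/60, 10:13/12.
6 has the largest value, 79/20, making it the main broker — the node through which the most shortest paths run.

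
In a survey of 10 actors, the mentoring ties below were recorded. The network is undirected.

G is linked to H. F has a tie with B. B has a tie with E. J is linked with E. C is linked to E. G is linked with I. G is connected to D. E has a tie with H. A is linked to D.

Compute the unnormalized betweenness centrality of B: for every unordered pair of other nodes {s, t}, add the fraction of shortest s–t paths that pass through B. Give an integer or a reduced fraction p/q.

Pairs whose geodesics pass through B — F–G: 1; F–H: 1; F–A: 1; F–C: 1; F–E: 1; F–I: 1; F–D: 1; F–J: 1.
All other pairs contribute 0.
Summing the contributions gives betweenness(B) = 8.

8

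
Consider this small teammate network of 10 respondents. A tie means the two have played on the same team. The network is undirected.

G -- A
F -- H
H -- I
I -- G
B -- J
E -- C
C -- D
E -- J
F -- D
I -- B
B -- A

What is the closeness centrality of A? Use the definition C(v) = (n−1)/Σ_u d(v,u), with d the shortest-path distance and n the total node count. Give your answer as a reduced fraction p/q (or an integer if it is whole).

9/25

Distances from A: B:1, C:4, D:5, E:3, F:4, G:1, H:3, I:2, J:2. Sum = 25.
n = 10, so closeness = 9/25.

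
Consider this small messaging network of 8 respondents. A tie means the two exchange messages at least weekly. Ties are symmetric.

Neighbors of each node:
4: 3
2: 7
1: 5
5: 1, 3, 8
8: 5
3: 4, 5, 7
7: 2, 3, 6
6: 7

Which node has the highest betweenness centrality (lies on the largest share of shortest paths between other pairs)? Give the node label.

Unnormalized betweenness of each node: 1:0, 2:0, 3:15, 4:0, 5:11, 6:0, 7:11, 8:0.
3 has the largest value, 15, making it the main broker — the node through which the most shortest paths run.

3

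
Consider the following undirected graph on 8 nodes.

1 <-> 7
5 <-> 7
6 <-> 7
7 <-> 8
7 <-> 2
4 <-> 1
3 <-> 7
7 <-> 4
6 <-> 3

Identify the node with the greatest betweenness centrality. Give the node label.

7

Unnormalized betweenness of each node: 1:0, 2:0, 3:0, 4:0, 5:0, 6:0, 7:19, 8:0.
7 has the largest value, 19, making it the main broker — the node through which the most shortest paths run.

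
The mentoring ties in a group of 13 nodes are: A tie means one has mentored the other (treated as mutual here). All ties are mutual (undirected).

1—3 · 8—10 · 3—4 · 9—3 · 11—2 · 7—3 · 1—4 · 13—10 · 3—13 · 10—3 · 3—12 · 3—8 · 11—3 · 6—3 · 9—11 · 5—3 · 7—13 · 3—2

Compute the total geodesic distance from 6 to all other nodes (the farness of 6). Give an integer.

Distances from 6: 1:2, 2:2, 3:1, 4:2, 5:2, 7:2, 8:2, 9:2, 10:2, 11:2, 12:2, 13:2.
Sum = 2 + 2 + 1 + 2 + 2 + 2 + 2 + 2 + 2 + 2 + 2 + 2 = 23.

23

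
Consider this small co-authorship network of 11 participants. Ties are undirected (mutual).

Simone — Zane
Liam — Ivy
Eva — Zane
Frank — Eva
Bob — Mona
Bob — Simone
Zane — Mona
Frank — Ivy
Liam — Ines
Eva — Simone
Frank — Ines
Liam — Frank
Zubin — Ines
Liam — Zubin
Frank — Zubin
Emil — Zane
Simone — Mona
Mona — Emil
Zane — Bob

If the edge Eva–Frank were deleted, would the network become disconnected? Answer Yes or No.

Without the Eva–Frank edge there is no alternate route between Eva and Frank, so the network disconnects. It is a bridge.

Yes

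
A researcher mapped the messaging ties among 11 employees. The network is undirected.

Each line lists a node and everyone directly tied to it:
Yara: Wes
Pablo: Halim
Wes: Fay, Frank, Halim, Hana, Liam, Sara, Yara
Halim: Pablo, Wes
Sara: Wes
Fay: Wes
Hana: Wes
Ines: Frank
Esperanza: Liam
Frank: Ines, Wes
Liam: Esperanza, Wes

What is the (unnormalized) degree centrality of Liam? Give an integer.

Liam is directly tied to Esperanza and Wes. That is 2 neighbors, so the degree of Liam is 2.

2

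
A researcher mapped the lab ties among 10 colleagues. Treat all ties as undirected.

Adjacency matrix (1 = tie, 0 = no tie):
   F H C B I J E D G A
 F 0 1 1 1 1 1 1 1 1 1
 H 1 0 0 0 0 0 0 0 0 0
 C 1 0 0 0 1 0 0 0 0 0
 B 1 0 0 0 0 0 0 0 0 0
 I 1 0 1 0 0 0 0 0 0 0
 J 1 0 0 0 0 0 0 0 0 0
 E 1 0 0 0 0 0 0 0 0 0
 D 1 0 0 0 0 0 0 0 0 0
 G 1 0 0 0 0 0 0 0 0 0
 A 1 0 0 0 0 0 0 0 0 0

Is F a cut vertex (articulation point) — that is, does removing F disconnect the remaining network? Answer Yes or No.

Yes

Removing F leaves {H} with no path to {C and I}, so the network splits into 8 components. F is a cut vertex.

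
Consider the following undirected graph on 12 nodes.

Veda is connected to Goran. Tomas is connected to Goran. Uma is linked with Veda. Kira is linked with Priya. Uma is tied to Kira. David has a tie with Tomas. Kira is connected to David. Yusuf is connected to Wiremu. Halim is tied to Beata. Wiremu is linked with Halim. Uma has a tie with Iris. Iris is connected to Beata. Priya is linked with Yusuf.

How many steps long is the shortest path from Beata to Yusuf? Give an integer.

3

One shortest route is Beata – Halim – Wiremu – Yusuf, which uses 3 edges, and at distance 2 from Beata we only reach {Uma, Wiremu}, which does not include Yusuf. So d(Beata,Yusuf) = 3.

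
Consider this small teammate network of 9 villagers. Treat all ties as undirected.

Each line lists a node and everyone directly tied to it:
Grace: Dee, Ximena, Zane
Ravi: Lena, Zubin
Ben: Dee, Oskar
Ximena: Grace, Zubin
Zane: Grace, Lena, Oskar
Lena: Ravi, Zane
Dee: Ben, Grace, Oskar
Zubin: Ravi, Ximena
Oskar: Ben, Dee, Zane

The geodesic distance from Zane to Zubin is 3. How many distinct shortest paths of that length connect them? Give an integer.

2

The shortest distance is 3. The length-3 paths are: Zane–Lena–Ravi–Zubin; Zane–Grace–Ximena–Zubin.
That gives 2 distinct shortest paths.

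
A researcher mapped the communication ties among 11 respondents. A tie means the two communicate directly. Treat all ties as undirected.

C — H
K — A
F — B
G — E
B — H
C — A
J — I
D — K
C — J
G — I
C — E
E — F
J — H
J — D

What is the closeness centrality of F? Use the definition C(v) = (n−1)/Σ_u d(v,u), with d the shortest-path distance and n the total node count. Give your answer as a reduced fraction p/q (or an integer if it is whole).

Distances from F: A:3, B:1, C:2, D:4, E:1, G:2, H:2, I:3, J:3, K:4. Sum = 25.
n = 11, so closeness = 10/25 = 2/5.

2/5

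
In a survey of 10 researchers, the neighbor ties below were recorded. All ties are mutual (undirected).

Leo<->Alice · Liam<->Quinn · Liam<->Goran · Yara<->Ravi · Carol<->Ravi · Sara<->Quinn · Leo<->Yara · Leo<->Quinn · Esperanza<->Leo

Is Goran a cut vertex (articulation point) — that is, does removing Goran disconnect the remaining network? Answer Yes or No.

No

Even without Goran, every remaining node can still reach every other (the residual graph is connected), so Goran is not a cut vertex.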